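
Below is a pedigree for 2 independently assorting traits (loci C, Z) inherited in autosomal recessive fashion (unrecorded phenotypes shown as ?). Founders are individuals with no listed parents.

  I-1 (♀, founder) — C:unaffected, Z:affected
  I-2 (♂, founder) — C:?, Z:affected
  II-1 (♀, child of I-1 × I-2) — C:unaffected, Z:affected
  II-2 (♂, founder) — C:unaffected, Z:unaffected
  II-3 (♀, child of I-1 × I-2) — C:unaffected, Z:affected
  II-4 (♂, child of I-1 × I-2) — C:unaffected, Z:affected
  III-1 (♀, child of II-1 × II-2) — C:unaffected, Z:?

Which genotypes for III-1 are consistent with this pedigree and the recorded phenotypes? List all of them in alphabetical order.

III-1 ∈ {CC Zz, CC zz, Cc Zz, Cc zz}

C/I-1 un ·: CC|Cc
C/I-2 ? ·: CC|Cc|cc
C/II-1 un I-1×I-2: CC|Cc
C/II-2 un ·: CC|Cc
C/II-3 un I-1×I-2: CC|Cc
C/II-4 un I-1×I-2: CC|Cc
C/III-1 un II-1×II-2: CC|Cc
⇒ C over [I-1,I-2,II-1,II-2,II-3,II-4,III-1]: 95 consistent
Z/I-1 aff ·: zz
Z/I-2 aff ·: zz
Z/II-1 aff I-1×I-2: zz
Z/II-2 un ·: ZZ|Zz
Z/II-3 aff I-1×I-2: zz
Z/II-4 aff I-1×I-2: zz
Z/III-1 ? II-1×II-2: Zz|zz
⇒ Z over [I-1,I-2,II-1,II-2,II-3,II-4,III-1]: 3 consistent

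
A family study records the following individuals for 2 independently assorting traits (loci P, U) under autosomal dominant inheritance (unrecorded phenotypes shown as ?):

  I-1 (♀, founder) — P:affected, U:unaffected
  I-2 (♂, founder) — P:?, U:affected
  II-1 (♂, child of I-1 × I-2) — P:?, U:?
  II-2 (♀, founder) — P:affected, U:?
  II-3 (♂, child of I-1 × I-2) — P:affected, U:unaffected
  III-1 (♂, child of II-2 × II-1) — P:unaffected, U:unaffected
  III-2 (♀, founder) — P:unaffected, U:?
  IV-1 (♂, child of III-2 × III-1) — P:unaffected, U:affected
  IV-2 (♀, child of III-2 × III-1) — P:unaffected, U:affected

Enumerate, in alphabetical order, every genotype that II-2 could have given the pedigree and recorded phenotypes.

P/I-1 aff ·: Pp|PP
P/I-2 ? ·: pp|Pp|PP
P/II-1 ? I-1×I-2: pp|Pp
P/II-2 aff ·: Pp
P/II-3 aff I-1×I-2: Pp|PP
P/III-1 un II-2×II-1: pp
P/III-2 un ·: pp
P/IV-1 un III-2×III-1: pp
P/IV-2 un III-2×III-1: pp
⇒ P over [I-1,I-2,II-1,II-2,II-3,III-1,III-2,IV-1,IV-2]: 11 consistent
U/I-1 un ·: uu
U/I-2 aff ·: Uu
U/II-1 ? I-1×I-2: uu|Uu
U/II-2 ? ·: uu|Uu
U/II-3 un I-1×I-2: uu
U/III-1 un II-2×II-1: uu
U/III-2 ? ·: Uu|UU
U/IV-1 aff III-2×III-1: Uu
U/IV-2 aff III-2×III-1: Uu
⇒ U over [I-1,I-2,II-1,II-2,II-3,III-1,III-2,IV-1,IV-2]: 8 consistent

II-2 ∈ {Pp Uu, Pp uu}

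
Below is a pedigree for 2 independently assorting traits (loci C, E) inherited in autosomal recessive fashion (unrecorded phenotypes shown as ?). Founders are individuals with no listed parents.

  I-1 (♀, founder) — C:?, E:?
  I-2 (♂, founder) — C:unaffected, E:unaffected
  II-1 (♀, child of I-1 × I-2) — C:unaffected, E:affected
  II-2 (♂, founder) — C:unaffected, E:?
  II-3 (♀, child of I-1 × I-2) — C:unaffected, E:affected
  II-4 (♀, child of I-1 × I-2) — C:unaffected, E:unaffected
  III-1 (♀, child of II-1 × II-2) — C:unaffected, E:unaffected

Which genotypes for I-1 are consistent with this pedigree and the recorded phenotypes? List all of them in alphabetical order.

I-1 ∈ {CC Ee, CC ee, Cc Ee, Cc ee, cc Ee, cc ee}

C/I-1 ? ·: CC|Cc|cc
C/I-2 un ·: CC|Cc
C/II-1 un I-1×I-2: CC|Cc
C/II-2 un ·: CC|Cc
C/II-3 un I-1×I-2: CC|Cc
C/II-4 un I-1×I-2: CC|Cc
C/III-1 un II-1×II-2: CC|Cc
⇒ C over [I-1,I-2,II-1,II-2,II-3,II-4,III-1]: 95 consistent
E/I-1 ? ·: Ee|ee
E/I-2 un ·: Ee
E/II-1 aff I-1×I-2: ee
E/II-2 ? ·: EE|Ee
E/II-3 aff I-1×I-2: ee
E/II-4 un I-1×I-2: EE|Ee
E/III-1 un II-1×II-2: Ee
⇒ E over [I-1,I-2,II-1,II-2,II-3,II-4,III-1]: 6 consistent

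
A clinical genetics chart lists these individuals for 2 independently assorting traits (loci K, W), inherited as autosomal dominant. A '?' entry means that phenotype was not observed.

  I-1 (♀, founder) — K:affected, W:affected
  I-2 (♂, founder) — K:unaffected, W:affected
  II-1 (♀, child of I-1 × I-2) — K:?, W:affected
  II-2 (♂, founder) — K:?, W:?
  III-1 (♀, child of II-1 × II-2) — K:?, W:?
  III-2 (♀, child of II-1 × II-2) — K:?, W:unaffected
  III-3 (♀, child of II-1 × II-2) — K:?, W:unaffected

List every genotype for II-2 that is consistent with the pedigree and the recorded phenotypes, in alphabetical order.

K/I-1 aff ·: Kk|KK
K/I-2 un ·: kk
K/II-1 ? I-1×I-2: kk|Kk
K/II-2 ? ·: kk|Kk|KK
K/III-1 ? II-1×II-2: kk|Kk|KK
K/III-2 ? II-1×II-2: kk|Kk|KK
K/III-3 ? II-1×II-2: kk|Kk|KK
⇒ K over [I-1,I-2,II-1,II-2,III-1,III-2,III-3]: 96 consistent
W/I-1 aff ·: Ww|WW
W/I-2 aff ·: Ww|WW
W/II-1 aff I-1×I-2: Ww
W/II-2 ? ·: ww|Ww
W/III-1 ? II-1×II-2: ww|Ww|WW
W/III-2 un II-1×II-2: ww
W/III-3 un II-1×II-2: ww
⇒ W over [I-1,I-2,II-1,II-2,III-1,III-2,III-3]: 15 consistent

II-2 ∈ {KK Ww, KK ww, Kk Ww, Kk ww, kk Ww, kk ww}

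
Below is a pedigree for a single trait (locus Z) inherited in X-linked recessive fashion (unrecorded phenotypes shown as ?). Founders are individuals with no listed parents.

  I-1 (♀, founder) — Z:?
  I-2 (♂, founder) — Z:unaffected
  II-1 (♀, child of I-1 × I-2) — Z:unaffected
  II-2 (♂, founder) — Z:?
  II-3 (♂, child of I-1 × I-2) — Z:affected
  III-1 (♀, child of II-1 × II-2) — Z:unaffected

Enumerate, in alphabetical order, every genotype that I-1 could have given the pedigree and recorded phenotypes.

Z/I-1 ? ·: X^ZX^z|X^zX^z
Z/I-2 un ·: X^ZY
Z/II-1 un I-1×I-2: X^ZX^Z|X^ZX^z
Z/II-2 ? ·: X^ZY|X^zY
Z/II-3 aff I-1×I-2: X^zY
Z/III-1 un II-1×II-2: X^ZX^Z|X^ZX^z
⇒ Z over [I-1,I-2,II-1,II-2,II-3,III-1]: 8 consistent

I-1 ∈ {X^ZX^z, X^zX^z}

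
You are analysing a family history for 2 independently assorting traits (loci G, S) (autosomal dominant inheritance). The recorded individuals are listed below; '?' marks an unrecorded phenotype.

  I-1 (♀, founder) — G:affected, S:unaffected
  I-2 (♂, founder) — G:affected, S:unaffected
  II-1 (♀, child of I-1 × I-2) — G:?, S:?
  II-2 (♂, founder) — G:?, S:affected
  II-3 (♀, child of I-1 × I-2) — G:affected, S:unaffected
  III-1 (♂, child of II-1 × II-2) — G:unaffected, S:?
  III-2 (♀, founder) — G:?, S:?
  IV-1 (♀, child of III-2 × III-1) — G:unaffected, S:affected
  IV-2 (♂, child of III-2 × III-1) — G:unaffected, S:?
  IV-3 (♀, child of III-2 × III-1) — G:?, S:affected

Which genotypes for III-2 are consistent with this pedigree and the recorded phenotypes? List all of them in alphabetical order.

III-2 ∈ {Gg SS, Gg Ss, Gg ss, gg SS, gg Ss, gg ss}

G/I-1 aff ·: Gg|GG
G/I-2 aff ·: Gg|GG
G/II-1 ? I-1×I-2: gg|Gg
G/II-2 ? ·: gg|Gg
G/II-3 aff I-1×I-2: Gg|GG
G/III-1 un II-1×II-2: gg
G/III-2 ? ·: gg|Gg
G/IV-1 un III-2×III-1: gg
G/IV-2 un III-2×III-1: gg
G/IV-3 ? III-2×III-1: gg|Gg
⇒ G over [I-1,I-2,II-1,II-2,II-3,III-1,III-2,IV-1,IV-2,IV-3]: 48 consistent
S/I-1 un ·: ss
S/I-2 un ·: ss
S/II-1 ? I-1×I-2: ss
S/II-2 aff ·: Ss|SS
S/II-3 un I-1×I-2: ss
S/III-1 ? II-1×II-2: ss|Ss
S/III-2 ? ·: ss|Ss|SS
S/IV-1 aff III-2×III-1: Ss|SS
S/IV-2 ? III-2×III-1: ss|Ss|SS
S/IV-3 aff III-2×III-1: Ss|SS
⇒ S over [I-1,I-2,II-1,II-2,II-3,III-1,III-2,IV-1,IV-2,IV-3]: 47 consistent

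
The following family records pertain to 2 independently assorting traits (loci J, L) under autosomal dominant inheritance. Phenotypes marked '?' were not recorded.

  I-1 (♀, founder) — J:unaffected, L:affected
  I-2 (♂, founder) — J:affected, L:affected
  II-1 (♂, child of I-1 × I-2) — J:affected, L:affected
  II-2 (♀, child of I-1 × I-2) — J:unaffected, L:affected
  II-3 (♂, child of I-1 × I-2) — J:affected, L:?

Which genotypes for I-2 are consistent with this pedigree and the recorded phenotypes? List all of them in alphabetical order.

J/I-1 un ·: jj
J/I-2 aff ·: Jj
J/II-1 aff I-1×I-2: Jj
J/II-2 un I-1×I-2: jj
J/II-3 aff I-1×I-2: Jj
⇒ J over [I-1,I-2,II-1,II-2,II-3]: 1 consistent
L/I-1 aff ·: Ll|LL
L/I-2 aff ·: Ll|LL
L/II-1 aff I-1×I-2: Ll|LL
L/II-2 aff I-1×I-2: Ll|LL
L/II-3 ? I-1×I-2: ll|Ll|LL
⇒ L over [I-1,I-2,II-1,II-2,II-3]: 29 consistent

I-2 ∈ {Jj LL, Jj Ll}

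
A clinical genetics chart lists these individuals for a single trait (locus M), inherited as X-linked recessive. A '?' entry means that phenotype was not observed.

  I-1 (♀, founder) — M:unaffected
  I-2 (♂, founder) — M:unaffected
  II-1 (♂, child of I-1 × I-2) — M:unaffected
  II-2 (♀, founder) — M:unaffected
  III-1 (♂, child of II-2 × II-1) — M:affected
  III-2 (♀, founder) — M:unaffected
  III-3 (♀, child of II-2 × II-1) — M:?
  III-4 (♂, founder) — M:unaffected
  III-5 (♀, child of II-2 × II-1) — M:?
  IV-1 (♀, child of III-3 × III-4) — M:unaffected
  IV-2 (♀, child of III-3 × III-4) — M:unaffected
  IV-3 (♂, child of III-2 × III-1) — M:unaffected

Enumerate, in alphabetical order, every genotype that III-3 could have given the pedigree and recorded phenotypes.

III-3 ∈ {X^MX^M, X^MX^m}

M/I-1 un ·: X^MX^M|X^MX^m
M/I-2 un ·: X^MY
M/II-1 un I-1×I-2: X^MY
M/II-2 un ·: X^MX^m
M/III-1 aff II-2×II-1: X^mY
M/III-2 un ·: X^MX^M|X^MX^m
M/III-3 ? II-2×II-1: X^MX^M|X^MX^m
M/III-4 un ·: X^MY
M/III-5 ? II-2×II-1: X^MX^M|X^MX^m
M/IV-1 un III-3×III-4: X^MX^M|X^MX^m
M/IV-2 un III-3×III-4: X^MX^M|X^MX^m
M/IV-3 un III-2×III-1: X^MY
⇒ M over [I-1,I-2,II-1,II-2,III-1,III-2,III-3,III-4,III-5,IV-1,IV-2,IV-3]: 40 consistent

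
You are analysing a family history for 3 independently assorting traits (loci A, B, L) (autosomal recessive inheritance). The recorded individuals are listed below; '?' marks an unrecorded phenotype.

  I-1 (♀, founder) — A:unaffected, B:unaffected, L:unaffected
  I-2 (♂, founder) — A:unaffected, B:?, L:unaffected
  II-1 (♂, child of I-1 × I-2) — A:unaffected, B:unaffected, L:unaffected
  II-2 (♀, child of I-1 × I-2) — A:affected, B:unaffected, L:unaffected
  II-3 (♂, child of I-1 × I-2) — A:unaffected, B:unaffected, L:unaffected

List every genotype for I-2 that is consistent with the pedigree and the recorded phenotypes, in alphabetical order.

A/I-1 un ·: Aa
A/I-2 un ·: Aa
A/II-1 un I-1×I-2: AA|Aa
A/II-2 aff I-1×I-2: aa
A/II-3 un I-1×I-2: AA|Aa
⇒ A over [I-1,I-2,II-1,II-2,II-3]: 4 consistent
B/I-1 un ·: BB|Bb
B/I-2 ? ·: BB|Bb|bb
B/II-1 un I-1×I-2: BB|Bb
B/II-2 un I-1×I-2: BB|Bb
B/II-3 un I-1×I-2: BB|Bb
⇒ B over [I-1,I-2,II-1,II-2,II-3]: 27 consistent
L/I-1 un ·: LL|Ll
L/I-2 un ·: LL|Ll
L/II-1 un I-1×I-2: LL|Ll
L/II-2 un I-1×I-2: LL|Ll
L/II-3 un I-1×I-2: LL|Ll
⇒ L over [I-1,I-2,II-1,II-2,II-3]: 25 consistent

I-2 ∈ {Aa BB LL, Aa BB Ll, Aa Bb LL, Aa Bb Ll, Aa bb LL, Aa bb Ll}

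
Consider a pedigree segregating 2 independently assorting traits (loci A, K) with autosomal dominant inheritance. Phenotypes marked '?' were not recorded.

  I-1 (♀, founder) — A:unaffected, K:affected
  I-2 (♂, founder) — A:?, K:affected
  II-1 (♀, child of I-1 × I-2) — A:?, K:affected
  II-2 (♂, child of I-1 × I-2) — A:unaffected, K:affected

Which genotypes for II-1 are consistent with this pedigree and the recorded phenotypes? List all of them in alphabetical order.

II-1 ∈ {Aa KK, Aa Kk, aa KK, aa Kk}

A/I-1 un ·: aa
A/I-2 ? ·: aa|Aa
A/II-1 ? I-1×I-2: aa|Aa
A/II-2 un I-1×I-2: aa
⇒ A over [I-1,I-2,II-1,II-2]: 3 consistent
K/I-1 aff ·: Kk|KK
K/I-2 aff ·: Kk|KK
K/II-1 aff I-1×I-2: Kk|KK
K/II-2 aff I-1×I-2: Kk|KK
⇒ K over [I-1,I-2,II-1,II-2]: 13 consistent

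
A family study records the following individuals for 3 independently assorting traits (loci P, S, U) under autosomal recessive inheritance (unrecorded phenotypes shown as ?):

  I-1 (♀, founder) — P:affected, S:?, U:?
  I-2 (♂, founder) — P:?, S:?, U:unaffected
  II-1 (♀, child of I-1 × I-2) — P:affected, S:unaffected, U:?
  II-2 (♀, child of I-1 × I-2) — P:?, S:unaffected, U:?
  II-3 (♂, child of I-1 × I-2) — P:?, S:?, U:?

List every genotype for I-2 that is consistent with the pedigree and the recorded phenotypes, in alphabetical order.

P/I-1 aff ·: pp
P/I-2 ? ·: Pp|pp
P/II-1 aff I-1×I-2: pp
P/II-2 ? I-1×I-2: Pp|pp
P/II-3 ? I-1×I-2: Pp|pp
⇒ P over [I-1,I-2,II-1,II-2,II-3]: 5 consistent
S/I-1 ? ·: SS|Ss|ss
S/I-2 ? ·: SS|Ss|ss
S/II-1 un I-1×I-2: SS|Ss
S/II-2 un I-1×I-2: SS|Ss
S/II-3 ? I-1×I-2: SS|Ss|ss
⇒ S over [I-1,I-2,II-1,II-2,II-3]: 35 consistent
U/I-1 ? ·: UU|Uu|uu
U/I-2 un ·: UU|Uu
U/II-1 ? I-1×I-2: UU|Uu|uu
U/II-2 ? I-1×I-2: UU|Uu|uu
U/II-3 ? I-1×I-2: UU|Uu|uu
⇒ U over [I-1,I-2,II-1,II-2,II-3]: 53 consistent

I-2 ∈ {Pp SS UU, Pp SS Uu, Pp Ss UU, Pp Ss Uu, Pp ss UU, Pp ss Uu, pp SS UU, pp SS Uu, pp Ss UU, pp Ss Uu, pp ss UU, pp ss Uu}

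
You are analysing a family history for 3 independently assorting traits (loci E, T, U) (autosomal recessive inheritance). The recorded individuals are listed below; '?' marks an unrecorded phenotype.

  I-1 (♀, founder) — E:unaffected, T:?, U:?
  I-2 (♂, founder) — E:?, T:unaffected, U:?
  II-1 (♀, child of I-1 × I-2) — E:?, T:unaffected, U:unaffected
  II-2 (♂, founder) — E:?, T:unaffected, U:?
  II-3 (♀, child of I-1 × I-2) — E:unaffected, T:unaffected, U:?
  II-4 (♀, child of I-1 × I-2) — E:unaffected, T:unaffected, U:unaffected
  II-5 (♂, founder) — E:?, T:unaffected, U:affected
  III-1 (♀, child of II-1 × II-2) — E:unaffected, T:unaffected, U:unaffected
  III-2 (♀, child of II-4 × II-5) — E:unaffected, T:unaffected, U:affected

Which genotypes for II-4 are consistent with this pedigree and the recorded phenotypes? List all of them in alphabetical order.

II-4 ∈ {EE TT Uu, EE Tt Uu, Ee TT Uu, Ee Tt Uu}

E/I-1 un ·: EE|Ee
E/I-2 ? ·: EE|Ee|ee
E/II-1 ? I-1×I-2: EE|Ee|ee
E/II-2 ? ·: EE|Ee|ee
E/II-3 un I-1×I-2: EE|Ee
E/II-4 un I-1×I-2: EE|Ee
E/II-5 ? ·: EE|Ee|ee
E/III-1 un II-1×II-2: EE|Ee
E/III-2 un II-4×II-5: EE|Ee
⇒ E over [I-1,I-2,II-1,II-2,II-3,II-4,II-5,III-1,III-2]: 598 consistent
T/I-1 ? ·: TT|Tt|tt
T/I-2 un ·: TT|Tt
T/II-1 un I-1×I-2: TT|Tt
T/II-2 un ·: TT|Tt
T/II-3 un I-1×I-2: TT|Tt
T/II-4 un I-1×I-2: TT|Tt
T/II-5 un ·: TT|Tt
T/III-1 un II-1×II-2: TT|Tt
T/III-2 un II-4×II-5: TT|Tt
⇒ T over [I-1,I-2,II-1,II-2,II-3,II-4,II-5,III-1,III-2]: 335 consistent
U/I-1 ? ·: UU|Uu|uu
U/I-2 ? ·: UU|Uu|uu
U/II-1 un I-1×I-2: UU|Uu
U/II-2 ? ·: UU|Uu|uu
U/II-3 ? I-1×I-2: UU|Uu|uu
U/II-4 un I-1×I-2: Uu
U/II-5 aff ·: uu
U/III-1 un II-1×II-2: UU|Uu
U/III-2 aff II-4×II-5: uu
⇒ U over [I-1,I-2,II-1,II-2,II-3,II-4,II-5,III-1,III-2]: 93 consistent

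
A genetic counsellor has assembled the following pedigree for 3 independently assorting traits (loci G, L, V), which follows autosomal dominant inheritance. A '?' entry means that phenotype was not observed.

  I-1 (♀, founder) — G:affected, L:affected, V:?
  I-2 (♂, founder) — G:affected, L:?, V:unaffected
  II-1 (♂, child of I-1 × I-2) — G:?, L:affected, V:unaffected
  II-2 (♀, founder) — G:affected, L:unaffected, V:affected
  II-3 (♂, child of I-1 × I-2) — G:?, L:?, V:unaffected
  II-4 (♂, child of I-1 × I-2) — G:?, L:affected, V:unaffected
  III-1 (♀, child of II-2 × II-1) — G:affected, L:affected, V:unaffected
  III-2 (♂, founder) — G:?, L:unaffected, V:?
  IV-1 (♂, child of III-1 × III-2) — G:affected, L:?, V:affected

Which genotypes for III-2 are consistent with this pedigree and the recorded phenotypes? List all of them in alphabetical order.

G/I-1 aff ·: Gg|GG
G/I-2 aff ·: Gg|GG
G/II-1 ? I-1×I-2: gg|Gg|GG
G/II-2 aff ·: Gg|GG
G/II-3 ? I-1×I-2: gg|Gg|GG
G/II-4 ? I-1×I-2: gg|Gg|GG
G/III-1 aff II-2×II-1: Gg|GG
G/III-2 ? ·: gg|Gg|GG
G/IV-1 aff III-1×III-2: Gg|GG
⇒ G over [I-1,I-2,II-1,II-2,II-3,II-4,III-1,III-2,IV-1]: 630 consistent
L/I-1 aff ·: Ll|LL
L/I-2 ? ·: ll|Ll|LL
L/II-1 aff I-1×I-2: Ll|LL
L/II-2 un ·: ll
L/II-3 ? I-1×I-2: ll|Ll|LL
L/II-4 aff I-1×I-2: Ll|LL
L/III-1 aff II-2×II-1: Ll
L/III-2 un ·: ll
L/IV-1 ? III-1×III-2: ll|Ll
⇒ L over [I-1,I-2,II-1,II-2,II-3,II-4,III-1,III-2,IV-1]: 64 consistent
V/I-1 ? ·: vv|Vv
V/I-2 un ·: vv
V/II-1 un I-1×I-2: vv
V/II-2 aff ·: Vv
V/II-3 un I-1×I-2: vv
V/II-4 un I-1×I-2: vv
V/III-1 un II-2×II-1: vv
V/III-2 ? ·: Vv|VV
V/IV-1 aff III-1×III-2: Vv
⇒ V over [I-1,I-2,II-1,II-2,II-3,II-4,III-1,III-2,IV-1]: 4 consistent

III-2 ∈ {GG ll VV, GG ll Vv, Gg ll VV, Gg ll Vv, gg ll VV, gg ll Vv}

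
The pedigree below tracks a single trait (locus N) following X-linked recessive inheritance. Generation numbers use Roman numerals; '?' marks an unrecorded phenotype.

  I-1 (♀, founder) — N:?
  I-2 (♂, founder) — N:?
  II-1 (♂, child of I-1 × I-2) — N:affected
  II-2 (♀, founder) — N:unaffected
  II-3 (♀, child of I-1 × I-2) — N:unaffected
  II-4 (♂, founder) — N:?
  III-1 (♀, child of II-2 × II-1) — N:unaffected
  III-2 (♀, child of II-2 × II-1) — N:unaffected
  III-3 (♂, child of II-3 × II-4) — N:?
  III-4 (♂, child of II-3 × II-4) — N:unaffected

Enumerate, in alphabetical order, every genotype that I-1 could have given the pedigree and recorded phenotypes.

N/I-1 ? ·: X^NX^n|X^nX^n
N/I-2 ? ·: X^NY|X^nY
N/II-1 aff I-1×I-2: X^nY
N/II-2 un ·: X^NX^N|X^NX^n
N/II-3 un I-1×I-2: X^NX^N|X^NX^n
N/II-4 ? ·: X^NY|X^nY
N/III-1 un II-2×II-1: X^NX^n
N/III-2 un II-2×II-1: X^NX^n
N/III-3 ? II-3×II-4: X^NY|X^nY
N/III-4 un II-3×II-4: X^NY
⇒ N over [I-1,I-2,II-1,II-2,II-3,II-4,III-1,III-2,III-3,III-4]: 28 consistent

I-1 ∈ {X^NX^n, X^nX^n}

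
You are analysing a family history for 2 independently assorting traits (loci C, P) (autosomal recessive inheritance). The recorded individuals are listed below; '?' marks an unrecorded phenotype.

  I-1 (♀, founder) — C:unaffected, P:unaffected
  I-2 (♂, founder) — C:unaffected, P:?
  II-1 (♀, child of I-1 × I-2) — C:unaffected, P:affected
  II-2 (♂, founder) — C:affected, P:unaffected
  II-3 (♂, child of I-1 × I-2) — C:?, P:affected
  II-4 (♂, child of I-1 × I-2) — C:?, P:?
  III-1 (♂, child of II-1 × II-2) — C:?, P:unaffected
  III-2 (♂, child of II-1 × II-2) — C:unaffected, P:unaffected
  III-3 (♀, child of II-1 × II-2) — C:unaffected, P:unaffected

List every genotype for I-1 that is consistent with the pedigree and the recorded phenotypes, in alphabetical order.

C/I-1 un ·: CC|Cc
C/I-2 un ·: CC|Cc
C/II-1 un I-1×I-2: CC|Cc
C/II-2 aff ·: cc
C/II-3 ? I-1×I-2: CC|Cc|cc
C/II-4 ? I-1×I-2: CC|Cc|cc
C/III-1 ? II-1×II-2: Cc|cc
C/III-2 un II-1×II-2: Cc
C/III-3 un II-1×II-2: Cc
⇒ C over [I-1,I-2,II-1,II-2,II-3,II-4,III-1,III-2,III-3]: 52 consistent
P/I-1 un ·: Pp
P/I-2 ? ·: Pp|pp
P/II-1 aff I-1×I-2: pp
P/II-2 un ·: PP|Pp
P/II-3 aff I-1×I-2: pp
P/II-4 ? I-1×I-2: PP|Pp|pp
P/III-1 un II-1×II-2: Pp
P/III-2 un II-1×II-2: Pp
P/III-3 un II-1×II-2: Pp
⇒ P over [I-1,I-2,II-1,II-2,II-3,II-4,III-1,III-2,III-3]: 10 consistent

I-1 ∈ {CC Pp, Cc Pp}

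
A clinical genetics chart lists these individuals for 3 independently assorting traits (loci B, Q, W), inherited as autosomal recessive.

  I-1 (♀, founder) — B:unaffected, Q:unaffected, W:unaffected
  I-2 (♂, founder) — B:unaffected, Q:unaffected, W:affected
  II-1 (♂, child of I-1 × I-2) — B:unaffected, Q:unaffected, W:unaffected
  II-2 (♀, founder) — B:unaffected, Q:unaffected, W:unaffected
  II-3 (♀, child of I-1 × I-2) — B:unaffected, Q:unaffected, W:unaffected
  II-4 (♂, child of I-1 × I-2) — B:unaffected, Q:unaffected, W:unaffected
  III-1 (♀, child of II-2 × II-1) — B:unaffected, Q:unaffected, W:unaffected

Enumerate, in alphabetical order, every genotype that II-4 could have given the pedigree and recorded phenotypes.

II-4 ∈ {BB QQ Ww, BB Qq Ww, Bb QQ Ww, Bb Qq Ww}

B/I-1 un ·: BB|Bb
B/I-2 un ·: BB|Bb
B/II-1 un I-1×I-2: BB|Bb
B/II-2 un ·: BB|Bb
B/II-3 un I-1×I-2: BB|Bb
B/II-4 un I-1×I-2: BB|Bb
B/III-1 un II-2×II-1: BB|Bb
⇒ B over [I-1,I-2,II-1,II-2,II-3,II-4,III-1]: 87 consistent
Q/I-1 un ·: QQ|Qq
Q/I-2 un ·: QQ|Qq
Q/II-1 un I-1×I-2: QQ|Qq
Q/II-2 un ·: QQ|Qq
Q/II-3 un I-1×I-2: QQ|Qq
Q/II-4 un I-1×I-2: QQ|Qq
Q/III-1 un II-2×II-1: QQ|Qq
⇒ Q over [I-1,I-2,II-1,II-2,II-3,II-4,III-1]: 87 consistent
W/I-1 un ·: WW|Ww
W/I-2 aff ·: ww
W/II-1 un I-1×I-2: Ww
W/II-2 un ·: WW|Ww
W/II-3 un I-1×I-2: Ww
W/II-4 un I-1×I-2: Ww
W/III-1 un II-2×II-1: WW|Ww
⇒ W over [I-1,I-2,II-1,II-2,II-3,II-4,III-1]: 8 consistent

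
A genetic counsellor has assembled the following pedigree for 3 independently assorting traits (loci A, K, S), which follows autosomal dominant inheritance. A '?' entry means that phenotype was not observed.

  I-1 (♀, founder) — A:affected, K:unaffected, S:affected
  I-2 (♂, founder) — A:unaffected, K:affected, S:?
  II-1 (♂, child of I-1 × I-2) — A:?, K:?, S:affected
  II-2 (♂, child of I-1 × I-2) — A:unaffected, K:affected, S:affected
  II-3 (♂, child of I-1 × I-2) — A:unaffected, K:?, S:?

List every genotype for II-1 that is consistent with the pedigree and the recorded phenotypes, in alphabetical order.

A/I-1 aff ·: Aa
A/I-2 un ·: aa
A/II-1 ? I-1×I-2: aa|Aa
A/II-2 un I-1×I-2: aa
A/II-3 un I-1×I-2: aa
⇒ A over [I-1,I-2,II-1,II-2,II-3]: 2 consistent
K/I-1 un ·: kk
K/I-2 aff ·: Kk|KK
K/II-1 ? I-1×I-2: kk|Kk
K/II-2 aff I-1×I-2: Kk
K/II-3 ? I-1×I-2: kk|Kk
⇒ K over [I-1,I-2,II-1,II-2,II-3]: 5 consistent
S/I-1 aff ·: Ss|SS
S/I-2 ? ·: ss|Ss|SS
S/II-1 aff I-1×I-2: Ss|SS
S/II-2 aff I-1×I-2: Ss|SS
S/II-3 ? I-1×I-2: ss|Ss|SS
⇒ S over [I-1,I-2,II-1,II-2,II-3]: 32 consistent

II-1 ∈ {Aa Kk SS, Aa Kk Ss, Aa kk SS, Aa kk Ss, aa Kk SS, aa Kk Ss, aa kk SS, aa kk Ss}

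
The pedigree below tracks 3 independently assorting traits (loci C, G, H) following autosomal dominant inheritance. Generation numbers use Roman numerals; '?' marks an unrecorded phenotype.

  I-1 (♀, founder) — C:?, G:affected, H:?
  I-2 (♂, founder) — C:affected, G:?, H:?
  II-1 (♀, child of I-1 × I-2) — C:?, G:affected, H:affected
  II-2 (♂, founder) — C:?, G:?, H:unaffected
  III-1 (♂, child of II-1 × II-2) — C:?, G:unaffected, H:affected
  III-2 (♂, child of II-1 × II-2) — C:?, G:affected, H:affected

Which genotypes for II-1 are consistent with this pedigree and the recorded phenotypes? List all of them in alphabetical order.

C/I-1 ? ·: cc|Cc|CC
C/I-2 aff ·: Cc|CC
C/II-1 ? I-1×I-2: cc|Cc|CC
C/II-2 ? ·: cc|Cc|CC
C/III-1 ? II-1×II-2: cc|Cc|CC
C/III-2 ? II-1×II-2: cc|Cc|CC
⇒ C over [I-1,I-2,II-1,II-2,III-1,III-2]: 121 consistent
G/I-1 aff ·: Gg|GG
G/I-2 ? ·: gg|Gg|GG
G/II-1 aff I-1×I-2: Gg
G/II-2 ? ·: gg|Gg
G/III-1 un II-1×II-2: gg
G/III-2 aff II-1×II-2: Gg|GG
⇒ G over [I-1,I-2,II-1,II-2,III-1,III-2]: 15 consistent
H/I-1 ? ·: hh|Hh|HH
H/I-2 ? ·: hh|Hh|HH
H/II-1 aff I-1×I-2: Hh|HH
H/II-2 un ·: hh
H/III-1 aff II-1×II-2: Hh
H/III-2 aff II-1×II-2: Hh
⇒ H over [I-1,I-2,II-1,II-2,III-1,III-2]: 11 consistent

II-1 ∈ {CC Gg HH, CC Gg Hh, Cc Gg HH, Cc Gg Hh, cc Gg HH, cc Gg Hh}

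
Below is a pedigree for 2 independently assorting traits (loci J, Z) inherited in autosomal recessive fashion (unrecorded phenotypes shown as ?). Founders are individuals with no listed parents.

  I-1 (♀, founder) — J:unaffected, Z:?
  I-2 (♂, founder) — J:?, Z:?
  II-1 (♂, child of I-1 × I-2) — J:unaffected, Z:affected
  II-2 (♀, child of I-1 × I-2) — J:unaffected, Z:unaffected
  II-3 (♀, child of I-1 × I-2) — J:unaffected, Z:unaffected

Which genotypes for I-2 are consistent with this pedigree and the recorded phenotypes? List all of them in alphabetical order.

I-2 ∈ {JJ Zz, JJ zz, Jj Zz, Jj zz, jj Zz, jj zz}

J/I-1 un ·: JJ|Jj
J/I-2 ? ·: JJ|Jj|jj
J/II-1 un I-1×I-2: JJ|Jj
J/II-2 un I-1×I-2: JJ|Jj
J/II-3 un I-1×I-2: JJ|Jj
⇒ J over [I-1,I-2,II-1,II-2,II-3]: 27 consistent
Z/I-1 ? ·: Zz|zz
Z/I-2 ? ·: Zz|zz
Z/II-1 aff I-1×I-2: zz
Z/II-2 un I-1×I-2: ZZ|Zz
Z/II-3 un I-1×I-2: ZZ|Zz
⇒ Z over [I-1,I-2,II-1,II-2,II-3]: 6 consistent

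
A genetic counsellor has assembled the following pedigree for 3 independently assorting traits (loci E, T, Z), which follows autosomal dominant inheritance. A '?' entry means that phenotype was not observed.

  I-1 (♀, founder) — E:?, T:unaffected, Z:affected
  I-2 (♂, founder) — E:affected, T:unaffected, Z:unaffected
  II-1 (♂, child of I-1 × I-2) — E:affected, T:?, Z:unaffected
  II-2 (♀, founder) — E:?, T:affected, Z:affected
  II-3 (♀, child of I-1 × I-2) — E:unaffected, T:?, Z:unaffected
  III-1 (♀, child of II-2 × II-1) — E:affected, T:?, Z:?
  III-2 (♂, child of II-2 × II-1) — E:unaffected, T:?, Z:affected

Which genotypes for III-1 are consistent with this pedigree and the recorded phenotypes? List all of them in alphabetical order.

III-1 ∈ {EE Tt Zz, EE Tt zz, EE tt Zz, EE tt zz, Ee Tt Zz, Ee Tt zz, Ee tt Zz, Ee tt zz}

E/I-1 ? ·: ee|Ee
E/I-2 aff ·: Ee
E/II-1 aff I-1×I-2: Ee
E/II-2 ? ·: ee|Ee
E/II-3 un I-1×I-2: ee
E/III-1 aff II-2×II-1: Ee|EE
E/III-2 un II-2×II-1: ee
⇒ E over [I-1,I-2,II-1,II-2,II-3,III-1,III-2]: 6 consistent
T/I-1 un ·: tt
T/I-2 un ·: tt
T/II-1 ? I-1×I-2: tt
T/II-2 aff ·: Tt|TT
T/II-3 ? I-1×I-2: tt
T/III-1 ? II-2×II-1: tt|Tt
T/III-2 ? II-2×II-1: tt|Tt
⇒ T over [I-1,I-2,II-1,II-2,II-3,III-1,III-2]: 5 consistent
Z/I-1 aff ·: Zz
Z/I-2 un ·: zz
Z/II-1 un I-1×I-2: zz
Z/II-2 aff ·: Zz|ZZ
Z/II-3 un I-1×I-2: zz
Z/III-1 ? II-2×II-1: zz|Zz
Z/III-2 aff II-2×II-1: Zz
⇒ Z over [I-1,I-2,II-1,II-2,II-3,III-1,III-2]: 3 consistent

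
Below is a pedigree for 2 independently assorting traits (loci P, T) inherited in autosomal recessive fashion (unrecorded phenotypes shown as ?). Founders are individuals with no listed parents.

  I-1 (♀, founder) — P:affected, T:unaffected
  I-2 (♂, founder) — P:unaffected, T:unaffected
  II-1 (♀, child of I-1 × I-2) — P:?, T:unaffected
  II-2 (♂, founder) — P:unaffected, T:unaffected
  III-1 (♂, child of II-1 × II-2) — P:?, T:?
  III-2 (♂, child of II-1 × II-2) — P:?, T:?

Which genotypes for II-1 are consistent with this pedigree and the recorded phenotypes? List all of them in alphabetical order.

P/I-1 aff ·: pp
P/I-2 un ·: PP|Pp
P/II-1 ? I-1×I-2: Pp|pp
P/II-2 un ·: PP|Pp
P/III-1 ? II-1×II-2: PP|Pp|pp
P/III-2 ? II-1×II-2: PP|Pp|pp
⇒ P over [I-1,I-2,II-1,II-2,III-1,III-2]: 31 consistent
T/I-1 un ·: TT|Tt
T/I-2 un ·: TT|Tt
T/II-1 un I-1×I-2: TT|Tt
T/II-2 un ·: TT|Tt
T/III-1 ? II-1×II-2: TT|Tt|tt
T/III-2 ? II-1×II-2: TT|Tt|tt
⇒ T over [I-1,I-2,II-1,II-2,III-1,III-2]: 59 consistent

II-1 ∈ {Pp TT, Pp Tt, pp TT, pp Tt}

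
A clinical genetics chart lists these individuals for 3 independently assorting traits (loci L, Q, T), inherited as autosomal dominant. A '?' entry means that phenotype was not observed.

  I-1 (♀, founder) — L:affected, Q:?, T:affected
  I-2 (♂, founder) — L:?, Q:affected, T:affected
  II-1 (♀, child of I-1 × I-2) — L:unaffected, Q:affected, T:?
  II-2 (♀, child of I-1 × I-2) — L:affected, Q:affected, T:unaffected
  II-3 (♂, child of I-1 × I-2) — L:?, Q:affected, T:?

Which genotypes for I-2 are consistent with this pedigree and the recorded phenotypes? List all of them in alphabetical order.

L/I-1 aff ·: Ll
L/I-2 ? ·: ll|Ll
L/II-1 un I-1×I-2: ll
L/II-2 aff I-1×I-2: Ll|LL
L/II-3 ? I-1×I-2: ll|Ll|LL
⇒ L over [I-1,I-2,II-1,II-2,II-3]: 8 consistent
Q/I-1 ? ·: qq|Qq|QQ
Q/I-2 aff ·: Qq|QQ
Q/II-1 aff I-1×I-2: Qq|QQ
Q/II-2 aff I-1×I-2: Qq|QQ
Q/II-3 aff I-1×I-2: Qq|QQ
⇒ Q over [I-1,I-2,II-1,II-2,II-3]: 27 consistent
T/I-1 aff ·: Tt
T/I-2 aff ·: Tt
T/II-1 ? I-1×I-2: tt|Tt|TT
T/II-2 un I-1×I-2: tt
T/II-3 ? I-1×I-2: tt|Tt|TT
⇒ T over [I-1,I-2,II-1,II-2,II-3]: 9 consistent

I-2 ∈ {Ll QQ Tt, Ll Qq Tt, ll QQ Tt, ll Qq Tt}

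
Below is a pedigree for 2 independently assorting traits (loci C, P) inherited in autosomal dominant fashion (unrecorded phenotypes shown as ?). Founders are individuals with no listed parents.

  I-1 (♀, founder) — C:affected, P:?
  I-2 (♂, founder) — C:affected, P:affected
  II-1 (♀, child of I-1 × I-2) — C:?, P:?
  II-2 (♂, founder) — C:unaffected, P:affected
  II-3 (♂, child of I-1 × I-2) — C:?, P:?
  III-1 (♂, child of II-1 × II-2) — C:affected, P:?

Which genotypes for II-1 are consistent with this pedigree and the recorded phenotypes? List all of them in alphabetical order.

C/I-1 aff ·: Cc|CC
C/I-2 aff ·: Cc|CC
C/II-1 ? I-1×I-2: Cc|CC
C/II-2 un ·: cc
C/II-3 ? I-1×I-2: cc|Cc|CC
C/III-1 aff II-1×II-2: Cc
⇒ C over [I-1,I-2,II-1,II-2,II-3,III-1]: 15 consistent
P/I-1 ? ·: pp|Pp|PP
P/I-2 aff ·: Pp|PP
P/II-1 ? I-1×I-2: pp|Pp|PP
P/II-2 aff ·: Pp|PP
P/II-3 ? I-1×I-2: pp|Pp|PP
P/III-1 ? II-1×II-2: pp|Pp|PP
⇒ P over [I-1,I-2,II-1,II-2,II-3,III-1]: 89 consistent

II-1 ∈ {CC PP, CC Pp, CC pp, Cc PP, Cc Pp, Cc pp}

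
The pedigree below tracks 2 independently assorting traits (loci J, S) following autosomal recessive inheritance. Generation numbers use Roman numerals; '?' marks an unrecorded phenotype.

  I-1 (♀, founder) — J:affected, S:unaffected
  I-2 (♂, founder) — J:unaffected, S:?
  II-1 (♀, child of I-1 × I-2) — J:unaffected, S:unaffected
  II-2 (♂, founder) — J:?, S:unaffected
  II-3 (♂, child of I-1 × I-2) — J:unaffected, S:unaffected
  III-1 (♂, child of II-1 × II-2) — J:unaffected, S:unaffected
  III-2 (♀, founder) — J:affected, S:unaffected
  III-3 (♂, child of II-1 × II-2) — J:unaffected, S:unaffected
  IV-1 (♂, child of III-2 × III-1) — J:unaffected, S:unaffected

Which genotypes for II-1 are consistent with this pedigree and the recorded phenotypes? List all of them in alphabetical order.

J/I-1 aff ·: jj
J/I-2 un ·: JJ|Jj
J/II-1 un I-1×I-2: Jj
J/II-2 ? ·: JJ|Jj|jj
J/II-3 un I-1×I-2: Jj
J/III-1 un II-1×II-2: JJ|Jj
J/III-2 aff ·: jj
J/III-3 un II-1×II-2: JJ|Jj
J/IV-1 un III-2×III-1: Jj
⇒ J over [I-1,I-2,II-1,II-2,II-3,III-1,III-2,III-3,IV-1]: 18 consistent
S/I-1 un ·: SS|Ss
S/I-2 ? ·: SS|Ss|ss
S/II-1 un I-1×I-2: SS|Ss
S/II-2 un ·: SS|Ss
S/II-3 un I-1×I-2: SS|Ss
S/III-1 un II-1×II-2: SS|Ss
S/III-2 un ·: SS|Ss
S/III-3 un II-1×II-2: SS|Ss
S/IV-1 un III-2×III-1: SS|Ss
⇒ S over [I-1,I-2,II-1,II-2,II-3,III-1,III-2,III-3,IV-1]: 343 consistent

II-1 ∈ {Jj SS, Jj Ss}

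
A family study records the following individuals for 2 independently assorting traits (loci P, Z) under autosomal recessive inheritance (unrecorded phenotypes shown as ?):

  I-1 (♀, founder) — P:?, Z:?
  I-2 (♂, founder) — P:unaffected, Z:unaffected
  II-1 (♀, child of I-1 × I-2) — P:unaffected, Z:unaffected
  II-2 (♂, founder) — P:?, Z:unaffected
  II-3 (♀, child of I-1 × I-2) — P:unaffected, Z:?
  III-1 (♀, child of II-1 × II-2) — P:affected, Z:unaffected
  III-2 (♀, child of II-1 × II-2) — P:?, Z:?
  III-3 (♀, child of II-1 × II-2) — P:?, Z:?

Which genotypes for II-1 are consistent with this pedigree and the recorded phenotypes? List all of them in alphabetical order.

P/I-1 ? ·: PP|Pp|pp
P/I-2 un ·: PP|Pp
P/II-1 un I-1×I-2: Pp
P/II-2 ? ·: Pp|pp
P/II-3 un I-1×I-2: PP|Pp
P/III-1 aff II-1×II-2: pp
P/III-2 ? II-1×II-2: PP|Pp|pp
P/III-3 ? II-1×II-2: PP|Pp|pp
⇒ P over [I-1,I-2,II-1,II-2,II-3,III-1,III-2,III-3]: 104 consistent
Z/I-1 ? ·: ZZ|Zz|zz
Z/I-2 un ·: ZZ|Zz
Z/II-1 un I-1×I-2: ZZ|Zz
Z/II-2 un ·: ZZ|Zz
Z/II-3 ? I-1×I-2: ZZ|Zz|zz
Z/III-1 un II-1×II-2: ZZ|Zz
Z/III-2 ? II-1×II-2: ZZ|Zz|zz
Z/III-3 ? II-1×II-2: ZZ|Zz|zz
⇒ Z over [I-1,I-2,II-1,II-2,II-3,III-1,III-2,III-3]: 332 consistent

II-1 ∈ {Pp ZZ, Pp Zz}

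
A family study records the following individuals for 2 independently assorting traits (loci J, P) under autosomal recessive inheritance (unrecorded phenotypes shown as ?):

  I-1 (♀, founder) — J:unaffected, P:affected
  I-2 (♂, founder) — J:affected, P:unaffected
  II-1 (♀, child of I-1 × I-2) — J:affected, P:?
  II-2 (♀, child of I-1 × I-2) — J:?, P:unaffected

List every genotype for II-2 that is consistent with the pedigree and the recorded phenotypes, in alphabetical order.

II-2 ∈ {Jj Pp, jj Pp}

J/I-1 un ·: Jj
J/I-2 aff ·: jj
J/II-1 aff I-1×I-2: jj
J/II-2 ? I-1×I-2: Jj|jj
⇒ J over [I-1,I-2,II-1,II-2]: 2 consistent
P/I-1 aff ·: pp
P/I-2 un ·: PP|Pp
P/II-1 ? I-1×I-2: Pp|pp
P/II-2 un I-1×I-2: Pp
⇒ P over [I-1,I-2,II-1,II-2]: 3 consistent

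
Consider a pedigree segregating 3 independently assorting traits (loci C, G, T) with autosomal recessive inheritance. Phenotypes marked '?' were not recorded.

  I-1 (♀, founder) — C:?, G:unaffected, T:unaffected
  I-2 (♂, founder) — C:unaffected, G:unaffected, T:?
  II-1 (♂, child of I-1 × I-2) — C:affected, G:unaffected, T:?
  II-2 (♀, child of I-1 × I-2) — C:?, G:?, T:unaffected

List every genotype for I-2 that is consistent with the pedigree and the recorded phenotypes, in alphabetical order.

C/I-1 ? ·: Cc|cc
C/I-2 un ·: Cc
C/II-1 aff I-1×I-2: cc
C/II-2 ? I-1×I-2: CC|Cc|cc
⇒ C over [I-1,I-2,II-1,II-2]: 5 consistent
G/I-1 un ·: GG|Gg
G/I-2 un ·: GG|Gg
G/II-1 un I-1×I-2: GG|Gg
G/II-2 ? I-1×I-2: GG|Gg|gg
⇒ G over [I-1,I-2,II-1,II-2]: 15 consistent
T/I-1 un ·: TT|Tt
T/I-2 ? ·: TT|Tt|tt
T/II-1 ? I-1×I-2: TT|Tt|tt
T/II-2 un I-1×I-2: TT|Tt
⇒ T over [I-1,I-2,II-1,II-2]: 18 consistent

I-2 ∈ {Cc GG TT, Cc GG Tt, Cc GG tt, Cc Gg TT, Cc Gg Tt, Cc Gg tt}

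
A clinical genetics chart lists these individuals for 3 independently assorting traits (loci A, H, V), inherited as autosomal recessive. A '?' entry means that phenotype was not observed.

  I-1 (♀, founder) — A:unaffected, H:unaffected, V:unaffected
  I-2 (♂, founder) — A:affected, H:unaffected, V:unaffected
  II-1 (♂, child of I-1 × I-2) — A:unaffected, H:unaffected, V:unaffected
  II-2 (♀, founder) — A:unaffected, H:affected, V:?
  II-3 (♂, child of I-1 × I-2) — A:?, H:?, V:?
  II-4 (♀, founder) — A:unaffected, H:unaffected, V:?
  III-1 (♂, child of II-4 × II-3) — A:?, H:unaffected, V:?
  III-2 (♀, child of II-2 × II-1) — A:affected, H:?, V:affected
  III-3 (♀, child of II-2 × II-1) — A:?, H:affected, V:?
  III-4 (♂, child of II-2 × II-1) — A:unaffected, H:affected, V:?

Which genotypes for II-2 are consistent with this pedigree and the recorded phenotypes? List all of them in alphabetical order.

A/I-1 un ·: AA|Aa
A/I-2 aff ·: aa
A/II-1 un I-1×I-2: Aa
A/II-2 un ·: Aa
A/II-3 ? I-1×I-2: Aa|aa
A/II-4 un ·: AA|Aa
A/III-1 ? II-4×II-3: AA|Aa|aa
A/III-2 aff II-2×II-1: aa
A/III-3 ? II-2×II-1: AA|Aa|aa
A/III-4 un II-2×II-1: AA|Aa
⇒ A over [I-1,I-2,II-1,II-2,II-3,II-4,III-1,III-2,III-3,III-4]: 78 consistent
H/I-1 un ·: HH|Hh
H/I-2 un ·: HH|Hh
H/II-1 un I-1×I-2: Hh
H/II-2 aff ·: hh
H/II-3 ? I-1×I-2: HH|Hh|hh
H/II-4 un ·: HH|Hh
H/III-1 un II-4×II-3: HH|Hh
H/III-2 ? II-2×II-1: Hh|hh
H/III-3 aff II-2×II-1: hh
H/III-4 aff II-2×II-1: hh
⇒ H over [I-1,I-2,II-1,II-2,II-3,II-4,III-1,III-2,III-3,III-4]: 46 consistent
V/I-1 un ·: VV|Vv
V/I-2 un ·: VV|Vv
V/II-1 un I-1×I-2: Vv
V/II-2 ? ·: Vv|vv
V/II-3 ? I-1×I-2: VV|Vv|vv
V/II-4 ? ·: VV|Vv|vv
V/III-1 ? II-4×II-3: VV|Vv|vv
V/III-2 aff II-2×II-1: vv
V/III-3 ? II-2×II-1: VV|Vv|vv
V/III-4 ? II-2×II-1: VV|Vv|vv
⇒ V over [I-1,I-2,II-1,II-2,II-3,II-4,III-1,III-2,III-3,III-4]: 481 consistent

II-2 ∈ {Aa hh Vv, Aa hh vv}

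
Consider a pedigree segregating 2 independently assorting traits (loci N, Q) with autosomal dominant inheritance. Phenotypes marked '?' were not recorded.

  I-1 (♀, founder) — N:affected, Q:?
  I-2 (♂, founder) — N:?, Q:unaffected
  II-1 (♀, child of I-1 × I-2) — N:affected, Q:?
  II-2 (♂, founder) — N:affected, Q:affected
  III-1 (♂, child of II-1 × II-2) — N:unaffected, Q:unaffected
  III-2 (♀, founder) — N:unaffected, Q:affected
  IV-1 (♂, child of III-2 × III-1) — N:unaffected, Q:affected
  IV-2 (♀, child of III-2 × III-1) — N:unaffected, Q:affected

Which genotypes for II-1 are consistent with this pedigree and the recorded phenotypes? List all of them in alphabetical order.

N/I-1 aff ·: Nn|NN
N/I-2 ? ·: nn|Nn|NN
N/II-1 aff I-1×I-2: Nn
N/II-2 aff ·: Nn
N/III-1 un II-1×II-2: nn
N/III-2 un ·: nn
N/IV-1 un III-2×III-1: nn
N/IV-2 un III-2×III-1: nn
⇒ N over [I-1,I-2,II-1,II-2,III-1,III-2,IV-1,IV-2]: 5 consistent
Q/I-1 ? ·: qq|Qq|QQ
Q/I-2 un ·: qq
Q/II-1 ? I-1×I-2: qq|Qq
Q/II-2 aff ·: Qq
Q/III-1 un II-1×II-2: qq
Q/III-2 aff ·: Qq|QQ
Q/IV-1 aff III-2×III-1: Qq
Q/IV-2 aff III-2×III-1: Qq
⇒ Q over [I-1,I-2,II-1,II-2,III-1,III-2,IV-1,IV-2]: 8 consistent

II-1 ∈ {Nn Qq, Nn qq}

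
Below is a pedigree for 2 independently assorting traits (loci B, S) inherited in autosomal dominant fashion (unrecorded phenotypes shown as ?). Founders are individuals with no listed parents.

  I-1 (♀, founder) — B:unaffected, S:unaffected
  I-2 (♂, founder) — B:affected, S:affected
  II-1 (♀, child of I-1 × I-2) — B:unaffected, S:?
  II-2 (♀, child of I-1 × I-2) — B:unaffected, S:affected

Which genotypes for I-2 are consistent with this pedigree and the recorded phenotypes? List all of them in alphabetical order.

B/I-1 un ·: bb
B/I-2 aff ·: Bb
B/II-1 un I-1×I-2: bb
B/II-2 un I-1×I-2: bb
⇒ B over [I-1,I-2,II-1,II-2]: 1 consistent
S/I-1 un ·: ss
S/I-2 aff ·: Ss|SS
S/II-1 ? I-1×I-2: ss|Ss
S/II-2 aff I-1×I-2: Ss
⇒ S over [I-1,I-2,II-1,II-2]: 3 consistent

I-2 ∈ {Bb SS, Bb Ss}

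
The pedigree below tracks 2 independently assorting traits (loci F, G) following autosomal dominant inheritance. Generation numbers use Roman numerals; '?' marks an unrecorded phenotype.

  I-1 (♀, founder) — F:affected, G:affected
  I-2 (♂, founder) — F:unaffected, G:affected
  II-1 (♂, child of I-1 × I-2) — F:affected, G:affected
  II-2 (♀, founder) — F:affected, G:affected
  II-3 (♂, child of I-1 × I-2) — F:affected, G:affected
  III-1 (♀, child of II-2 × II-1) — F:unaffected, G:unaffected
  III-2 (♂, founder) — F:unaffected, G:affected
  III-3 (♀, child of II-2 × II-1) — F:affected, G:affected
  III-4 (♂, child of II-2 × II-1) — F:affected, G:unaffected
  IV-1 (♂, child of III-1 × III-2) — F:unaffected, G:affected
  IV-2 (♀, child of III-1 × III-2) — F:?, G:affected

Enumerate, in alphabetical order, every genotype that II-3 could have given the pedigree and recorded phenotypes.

II-3 ∈ {Ff GG, Ff Gg}

F/I-1 aff ·: Ff|FF
F/I-2 un ·: ff
F/II-1 aff I-1×I-2: Ff
F/II-2 aff ·: Ff
F/II-3 aff I-1×I-2: Ff
F/III-1 un II-2×II-1: ff
F/III-2 un ·: ff
F/III-3 aff II-2×II-1: Ff|FF
F/III-4 aff II-2×II-1: Ff|FF
F/IV-1 un III-1×III-2: ff
F/IV-2 ? III-1×III-2: ff
⇒ F over [I-1,I-2,II-1,II-2,II-3,III-1,III-2,III-3,III-4,IV-1,IV-2]: 8 consistent
G/I-1 aff ·: Gg|GG
G/I-2 aff ·: Gg|GG
G/II-1 aff I-1×I-2: Gg
G/II-2 aff ·: Gg
G/II-3 aff I-1×I-2: Gg|GG
G/III-1 un II-2×II-1: gg
G/III-2 aff ·: Gg|GG
G/III-3 aff II-2×II-1: Gg|GG
G/III-4 un II-2×II-1: gg
G/IV-1 aff III-1×III-2: Gg
G/IV-2 aff III-1×III-2: Gg
⇒ G over [I-1,I-2,II-1,II-2,II-3,III-1,III-2,III-3,III-4,IV-1,IV-2]: 24 consistent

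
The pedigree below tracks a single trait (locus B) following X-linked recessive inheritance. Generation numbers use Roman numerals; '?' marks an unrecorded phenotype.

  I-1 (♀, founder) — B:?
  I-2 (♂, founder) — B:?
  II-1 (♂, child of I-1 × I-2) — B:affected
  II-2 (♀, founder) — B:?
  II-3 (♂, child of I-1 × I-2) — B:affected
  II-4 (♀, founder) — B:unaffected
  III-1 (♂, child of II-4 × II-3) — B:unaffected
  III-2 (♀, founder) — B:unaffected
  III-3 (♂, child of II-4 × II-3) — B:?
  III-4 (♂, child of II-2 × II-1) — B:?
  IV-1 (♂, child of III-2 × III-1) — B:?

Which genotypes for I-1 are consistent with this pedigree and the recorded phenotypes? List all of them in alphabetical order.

I-1 ∈ {X^BX^b, X^bX^b}

B/I-1 ? ·: X^BX^b|X^bX^b
B/I-2 ? ·: X^BY|X^bY
B/II-1 aff I-1×I-2: X^bY
B/II-2 ? ·: X^BX^B|X^BX^b|X^bX^b
B/II-3 aff I-1×I-2: X^bY
B/II-4 un ·: X^BX^B|X^BX^b
B/III-1 un II-4×II-3: X^BY
B/III-2 un ·: X^BX^B|X^BX^b
B/III-3 ? II-4×II-3: X^BY|X^bY
B/III-4 ? II-2×II-1: X^BY|X^bY
B/IV-1 ? III-2×III-1: X^BY|X^bY
⇒ B over [I-1,I-2,II-1,II-2,II-3,II-4,III-1,III-2,III-3,III-4,IV-1]: 144 consistent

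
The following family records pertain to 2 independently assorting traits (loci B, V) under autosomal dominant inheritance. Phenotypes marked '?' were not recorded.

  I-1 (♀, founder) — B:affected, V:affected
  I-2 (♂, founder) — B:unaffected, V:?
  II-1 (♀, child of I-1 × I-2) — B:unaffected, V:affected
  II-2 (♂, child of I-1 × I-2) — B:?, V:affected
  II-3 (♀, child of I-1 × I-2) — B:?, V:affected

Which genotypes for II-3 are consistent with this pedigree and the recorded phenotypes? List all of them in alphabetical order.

II-3 ∈ {Bb VV, Bb Vv, bb VV, bb Vv}

B/I-1 aff ·: Bb
B/I-2 un ·: bb
B/II-1 un I-1×I-2: bb
B/II-2 ? I-1×I-2: bb|Bb
B/II-3 ? I-1×I-2: bb|Bb
⇒ B over [I-1,I-2,II-1,II-2,II-3]: 4 consistent
V/I-1 aff ·: Vv|VV
V/I-2 ? ·: vv|Vv|VV
V/II-1 aff I-1×I-2: Vv|VV
V/II-2 aff I-1×I-2: Vv|VV
V/II-3 aff I-1×I-2: Vv|VV
⇒ V over [I-1,I-2,II-1,II-2,II-3]: 27 consistent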